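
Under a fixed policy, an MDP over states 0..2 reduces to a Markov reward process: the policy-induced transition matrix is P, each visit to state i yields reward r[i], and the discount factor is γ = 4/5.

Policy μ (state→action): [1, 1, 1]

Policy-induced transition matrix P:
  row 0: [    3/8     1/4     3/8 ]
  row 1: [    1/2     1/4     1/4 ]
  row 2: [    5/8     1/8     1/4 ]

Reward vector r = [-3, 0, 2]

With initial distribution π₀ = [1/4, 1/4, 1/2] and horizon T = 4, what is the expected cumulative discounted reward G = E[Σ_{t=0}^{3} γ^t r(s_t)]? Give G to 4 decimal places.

t=0: π = [0.2500, 0.2500, 0.5000], E[r] = 0.2500, γ^t·E[r] = 0.250000, running G = 0.250000
t=1: π = [0.5313, 0.1875, 0.2813], E[r] = -1.0313, γ^t·E[r] = -0.825000, running G = -0.575000
t=2: π = [0.4688, 0.2148, 0.3164], E[r] = -0.7734, γ^t·E[r] = -0.495000, running G = -1.070000
t=3: π = [0.4810, 0.2104, 0.3086], E[r] = -0.8257, γ^t·E[r] = -0.422750, running G = -1.492750

G = -1.4928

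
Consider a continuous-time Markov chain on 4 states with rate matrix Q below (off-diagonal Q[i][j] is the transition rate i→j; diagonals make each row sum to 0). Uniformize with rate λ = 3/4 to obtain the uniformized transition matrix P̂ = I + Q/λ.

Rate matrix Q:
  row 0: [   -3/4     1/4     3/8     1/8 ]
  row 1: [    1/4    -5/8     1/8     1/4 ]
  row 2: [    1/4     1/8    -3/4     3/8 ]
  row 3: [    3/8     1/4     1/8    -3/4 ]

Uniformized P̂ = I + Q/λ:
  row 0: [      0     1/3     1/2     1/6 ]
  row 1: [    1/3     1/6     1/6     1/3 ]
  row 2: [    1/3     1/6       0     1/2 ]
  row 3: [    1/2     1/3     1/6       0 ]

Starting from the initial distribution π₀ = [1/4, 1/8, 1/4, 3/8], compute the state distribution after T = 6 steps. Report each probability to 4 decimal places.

t=0: π = [0.2500, 0.1250, 0.2500, 0.3750]
t=1: π = [0.3125, 0.2708, 0.2083, 0.2083]
t=2: π = [0.2639, 0.2535, 0.2361, 0.2465]
t=3: π = [0.2865, 0.2517, 0.2153, 0.2465]
t=4: π = [0.2789, 0.2555, 0.2263, 0.2393]
t=5: π = [0.2802, 0.2530, 0.2219, 0.2448]
t=6: π = [0.2807, 0.2542, 0.2231, 0.2420]

π = [0.2807, 0.2542, 0.2231, 0.2420]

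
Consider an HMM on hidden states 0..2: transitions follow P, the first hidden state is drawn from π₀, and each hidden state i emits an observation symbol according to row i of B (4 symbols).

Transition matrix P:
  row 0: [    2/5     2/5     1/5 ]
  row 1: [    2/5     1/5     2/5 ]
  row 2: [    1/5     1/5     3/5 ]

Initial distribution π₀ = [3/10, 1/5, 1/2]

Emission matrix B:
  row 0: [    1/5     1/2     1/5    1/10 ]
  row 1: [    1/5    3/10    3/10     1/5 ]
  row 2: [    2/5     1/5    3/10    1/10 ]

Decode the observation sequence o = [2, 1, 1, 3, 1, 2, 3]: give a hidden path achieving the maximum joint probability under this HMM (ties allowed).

t=0: δ = [6.000e-02, 6.000e-02, 1.500e-01]  (obs o_0=2)
t=1: δ = [1.500e-02, 9.000e-03, 1.800e-02]  ψ = [2, 2, 2]  (obs o_1=1)
t=2: δ = [3.000e-03, 1.800e-03, 2.160e-03]  ψ = [0, 0, 2]  (obs o_2=1)
t=3: δ = [1.200e-04, 2.400e-04, 1.296e-04]  ψ = [0, 0, 2]  (obs o_3=3)
t=4: δ = [4.800e-05, 1.440e-05, 1.920e-05]  ψ = [1, 0, 1]  (obs o_4=1)
t=5: δ = [3.840e-06, 5.760e-06, 3.456e-06]  ψ = [0, 0, 2]  (obs o_5=2)
t=6: δ = [2.304e-07, 3.072e-07, 2.304e-07]  ψ = [1, 0, 1]  (obs o_6=3)
backtrack: best end state = 1; path = [2, 0, 0, 1, 0, 0, 1]

path = [2, 0, 0, 1, 0, 0, 1]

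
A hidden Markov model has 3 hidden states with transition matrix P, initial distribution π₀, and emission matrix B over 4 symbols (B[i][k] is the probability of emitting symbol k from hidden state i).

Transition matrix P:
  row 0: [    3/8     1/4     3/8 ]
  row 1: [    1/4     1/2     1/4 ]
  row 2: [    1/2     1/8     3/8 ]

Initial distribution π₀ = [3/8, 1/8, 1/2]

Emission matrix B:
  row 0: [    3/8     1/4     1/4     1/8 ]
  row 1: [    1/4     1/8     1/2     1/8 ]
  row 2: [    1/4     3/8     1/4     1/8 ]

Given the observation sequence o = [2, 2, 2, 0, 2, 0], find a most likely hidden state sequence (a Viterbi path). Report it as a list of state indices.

path = [1, 1, 1, 1, 1, 1]

t=0: δ = [9.375e-02, 6.250e-02, 1.250e-01]  (obs o_0=2)
t=1: δ = [1.562e-02, 1.562e-02, 1.172e-02]  ψ = [2, 1, 2]  (obs o_1=2)
t=2: δ = [1.465e-03, 3.906e-03, 1.465e-03]  ψ = [0, 1, 0]  (obs o_2=2)
t=3: δ = [3.662e-04, 4.883e-04, 2.441e-04]  ψ = [1, 1, 1]  (obs o_3=0)
t=4: δ = [3.433e-05, 1.221e-04, 3.433e-05]  ψ = [0, 1, 0]  (obs o_4=2)
t=5: δ = [1.144e-05, 1.526e-05, 7.629e-06]  ψ = [1, 1, 1]  (obs o_5=0)
backtrack: best end state = 1; path = [1, 1, 1, 1, 1, 1]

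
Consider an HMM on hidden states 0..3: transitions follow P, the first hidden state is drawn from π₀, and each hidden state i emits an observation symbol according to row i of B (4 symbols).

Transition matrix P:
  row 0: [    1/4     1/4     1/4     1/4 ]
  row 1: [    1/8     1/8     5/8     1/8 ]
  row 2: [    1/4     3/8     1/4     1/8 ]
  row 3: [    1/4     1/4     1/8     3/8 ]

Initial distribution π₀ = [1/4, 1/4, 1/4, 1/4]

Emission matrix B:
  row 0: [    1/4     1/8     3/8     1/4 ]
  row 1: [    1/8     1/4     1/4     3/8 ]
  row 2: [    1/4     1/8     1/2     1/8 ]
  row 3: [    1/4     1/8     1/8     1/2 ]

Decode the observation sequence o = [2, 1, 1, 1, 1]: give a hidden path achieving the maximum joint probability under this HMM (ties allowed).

path = [2, 1, 2, 1, 2]

t=0: δ = [9.375e-02, 6.250e-02, 1.250e-01, 3.125e-02]  (obs o_0=2)
t=1: δ = [3.906e-03, 1.172e-02, 4.883e-03, 2.930e-03]  ψ = [2, 2, 1, 0]  (obs o_1=1)
t=2: δ = [1.831e-04, 4.578e-04, 9.155e-04, 1.831e-04]  ψ = [1, 2, 1, 1]  (obs o_2=1)
t=3: δ = [2.861e-05, 8.583e-05, 3.576e-05, 1.431e-05]  ψ = [2, 2, 1, 2]  (obs o_3=1)
t=4: δ = [1.341e-06, 3.353e-06, 6.706e-06, 1.341e-06]  ψ = [1, 2, 1, 1]  (obs o_4=1)
backtrack: best end state = 2; path = [2, 1, 2, 1, 2]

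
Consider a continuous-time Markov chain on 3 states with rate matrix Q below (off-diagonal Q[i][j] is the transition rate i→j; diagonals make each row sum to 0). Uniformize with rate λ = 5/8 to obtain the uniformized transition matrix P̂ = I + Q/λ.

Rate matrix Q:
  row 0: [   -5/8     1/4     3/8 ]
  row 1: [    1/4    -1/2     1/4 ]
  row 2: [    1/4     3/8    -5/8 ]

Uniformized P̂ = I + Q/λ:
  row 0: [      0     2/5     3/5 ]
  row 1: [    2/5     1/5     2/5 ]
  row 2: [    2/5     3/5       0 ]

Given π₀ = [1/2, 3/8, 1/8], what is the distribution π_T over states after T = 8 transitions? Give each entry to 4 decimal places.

t=0: π = [0.5000, 0.3750, 0.1250]
t=1: π = [0.2000, 0.3500, 0.4500]
t=2: π = [0.3200, 0.4200, 0.2600]
t=3: π = [0.2720, 0.3680, 0.3600]
t=4: π = [0.2912, 0.3984, 0.3104]
t=5: π = [0.2835, 0.3824, 0.3341]
t=6: π = [0.2866, 0.3903, 0.3231]
t=7: π = [0.2854, 0.3865, 0.3281]
t=8: π = [0.2859, 0.3883, 0.3258]

π = [0.2859, 0.3883, 0.3258]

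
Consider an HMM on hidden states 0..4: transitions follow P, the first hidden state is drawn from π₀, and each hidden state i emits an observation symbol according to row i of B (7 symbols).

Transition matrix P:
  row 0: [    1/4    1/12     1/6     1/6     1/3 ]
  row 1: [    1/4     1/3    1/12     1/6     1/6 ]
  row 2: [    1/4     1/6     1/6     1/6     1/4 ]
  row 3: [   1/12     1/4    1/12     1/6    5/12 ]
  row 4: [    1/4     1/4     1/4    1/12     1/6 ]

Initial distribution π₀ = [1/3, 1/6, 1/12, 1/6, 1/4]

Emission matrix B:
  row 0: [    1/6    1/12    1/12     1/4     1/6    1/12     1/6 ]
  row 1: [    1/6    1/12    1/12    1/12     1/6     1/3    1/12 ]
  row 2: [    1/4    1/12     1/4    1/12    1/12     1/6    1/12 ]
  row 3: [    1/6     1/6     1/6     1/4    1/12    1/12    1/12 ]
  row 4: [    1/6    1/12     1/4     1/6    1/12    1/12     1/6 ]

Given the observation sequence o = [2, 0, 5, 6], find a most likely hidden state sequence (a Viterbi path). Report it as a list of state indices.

path = [4, 1, 1, 0]

t=0: δ = [2.778e-02, 1.389e-02, 2.083e-02, 2.778e-02, 6.250e-02]  (obs o_0=2)
t=1: δ = [2.604e-03, 2.604e-03, 3.906e-03, 8.681e-04, 1.929e-03]  ψ = [4, 4, 4, 4, 3]  (obs o_1=0)
t=2: δ = [8.138e-05, 2.894e-04, 1.085e-04, 5.425e-05, 8.138e-05]  ψ = [2, 1, 2, 2, 2]  (obs o_2=5)
t=3: δ = [1.206e-05, 8.038e-06, 2.009e-06, 4.019e-06, 8.038e-06]  ψ = [1, 1, 1, 1, 1]  (obs o_3=6)
backtrack: best end state = 0; path = [4, 1, 1, 0]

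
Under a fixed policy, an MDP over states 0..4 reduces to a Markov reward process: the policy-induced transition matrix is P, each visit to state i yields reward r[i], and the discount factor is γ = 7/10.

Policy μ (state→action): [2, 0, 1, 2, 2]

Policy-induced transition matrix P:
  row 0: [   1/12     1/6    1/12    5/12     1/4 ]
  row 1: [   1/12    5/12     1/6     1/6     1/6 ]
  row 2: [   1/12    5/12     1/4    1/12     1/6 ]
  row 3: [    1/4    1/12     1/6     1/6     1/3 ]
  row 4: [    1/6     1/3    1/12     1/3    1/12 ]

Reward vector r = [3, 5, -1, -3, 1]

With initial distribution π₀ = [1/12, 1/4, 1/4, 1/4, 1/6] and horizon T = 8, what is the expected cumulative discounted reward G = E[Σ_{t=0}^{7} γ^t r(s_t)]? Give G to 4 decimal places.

t=0: π = [0.0833, 0.2500, 0.2500, 0.2500, 0.1667], E[r] = 0.6667, γ^t·E[r] = 0.666667, running G = 0.666667
t=1: π = [0.1389, 0.2986, 0.1667, 0.1944, 0.2014], E[r] = 1.3611, γ^t·E[r] = 0.952778, running G = 1.619444
t=2: π = [0.1325, 0.3003, 0.1522, 0.2211, 0.1939], E[r] = 1.2778, γ^t·E[r] = 0.626111, running G = 2.245556
t=3: π = [0.1363, 0.2937, 0.1522, 0.2194, 0.1984], E[r] = 1.2654, γ^t·E[r] = 0.434043, running G = 2.679599
t=4: π = [0.1364, 0.2929, 0.1515, 0.2211, 0.1981], E[r] = 1.2571, γ^t·E[r] = 0.301819, running G = 2.981418
t=5: π = [0.1367, 0.2923, 0.1514, 0.2212, 0.1984], E[r] = 1.2553, γ^t·E[r] = 0.210971, running G = 3.192390
t=6: π = [0.1367, 0.2922, 0.1514, 0.2213, 0.1984], E[r] = 1.2545, γ^t·E[r] = 0.147595, running G = 3.339985
t=7: π = [0.1367, 0.2922, 0.1514, 0.2213, 0.1984], E[r] = 1.2543, γ^t·E[r] = 0.103301, running G = 3.443286

G = 3.4433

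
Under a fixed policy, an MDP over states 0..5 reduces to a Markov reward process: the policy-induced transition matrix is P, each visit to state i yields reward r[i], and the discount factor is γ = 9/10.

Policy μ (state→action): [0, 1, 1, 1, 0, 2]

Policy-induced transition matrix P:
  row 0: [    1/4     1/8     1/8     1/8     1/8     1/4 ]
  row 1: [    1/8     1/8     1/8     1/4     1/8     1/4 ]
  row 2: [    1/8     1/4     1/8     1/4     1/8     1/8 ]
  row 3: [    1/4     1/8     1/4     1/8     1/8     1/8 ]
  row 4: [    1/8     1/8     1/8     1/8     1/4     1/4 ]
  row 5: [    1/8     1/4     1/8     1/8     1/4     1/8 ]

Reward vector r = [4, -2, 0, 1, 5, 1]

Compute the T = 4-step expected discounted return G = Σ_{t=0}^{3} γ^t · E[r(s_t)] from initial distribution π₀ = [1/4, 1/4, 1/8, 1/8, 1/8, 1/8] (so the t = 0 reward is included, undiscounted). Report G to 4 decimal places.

t=0: π = [0.2500, 0.2500, 0.1250, 0.1250, 0.1250, 0.1250], E[r] = 1.3750, γ^t·E[r] = 1.375000, running G = 1.375000
t=1: π = [0.1719, 0.1563, 0.1406, 0.1719, 0.1563, 0.2031], E[r] = 1.5313, γ^t·E[r] = 1.378125, running G = 2.753125
t=2: π = [0.1680, 0.1680, 0.1465, 0.1621, 0.1699, 0.1855], E[r] = 1.5332, γ^t·E[r] = 1.241895, running G = 3.995020
t=3: π = [0.1663, 0.1665, 0.1453, 0.1643, 0.1694, 0.1882], E[r] = 1.5317, γ^t·E[r] = 1.116637, running G = 5.111657

G = 5.1117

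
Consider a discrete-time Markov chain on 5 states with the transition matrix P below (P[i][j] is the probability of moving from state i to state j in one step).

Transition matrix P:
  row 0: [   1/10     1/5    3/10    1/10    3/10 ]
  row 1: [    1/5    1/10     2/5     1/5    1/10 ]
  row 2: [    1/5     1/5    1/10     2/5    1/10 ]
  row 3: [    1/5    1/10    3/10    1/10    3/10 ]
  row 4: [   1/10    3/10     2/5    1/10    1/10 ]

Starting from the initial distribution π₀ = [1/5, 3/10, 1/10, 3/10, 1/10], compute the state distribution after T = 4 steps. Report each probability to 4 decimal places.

π = [0.1658, 0.1798, 0.2789, 0.2021, 0.1735]

t=0: π = [0.2000, 0.3000, 0.1000, 0.3000, 0.1000]
t=1: π = [0.1700, 0.1500, 0.3200, 0.1600, 0.2000]
t=2: π = [0.1630, 0.1890, 0.2710, 0.2110, 0.1660]
t=3: π = [0.1671, 0.1766, 0.2813, 0.2002, 0.1748]
t=4: π = [0.1658, 0.1798, 0.2789, 0.2021, 0.1735]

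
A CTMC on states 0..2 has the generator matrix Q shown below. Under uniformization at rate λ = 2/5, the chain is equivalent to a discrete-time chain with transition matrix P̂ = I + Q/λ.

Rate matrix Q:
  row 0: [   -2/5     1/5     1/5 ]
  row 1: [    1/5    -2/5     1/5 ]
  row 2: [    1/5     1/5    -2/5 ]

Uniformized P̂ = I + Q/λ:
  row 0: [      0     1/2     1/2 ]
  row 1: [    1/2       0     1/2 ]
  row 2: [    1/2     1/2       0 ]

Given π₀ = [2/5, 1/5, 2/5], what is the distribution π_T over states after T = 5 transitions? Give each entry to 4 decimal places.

π = [0.3313, 0.3375, 0.3313]

t=0: π = [0.4000, 0.2000, 0.4000]
t=1: π = [0.3000, 0.4000, 0.3000]
t=2: π = [0.3500, 0.3000, 0.3500]
t=3: π = [0.3250, 0.3500, 0.3250]
t=4: π = [0.3375, 0.3250, 0.3375]
t=5: π = [0.3313, 0.3375, 0.3313]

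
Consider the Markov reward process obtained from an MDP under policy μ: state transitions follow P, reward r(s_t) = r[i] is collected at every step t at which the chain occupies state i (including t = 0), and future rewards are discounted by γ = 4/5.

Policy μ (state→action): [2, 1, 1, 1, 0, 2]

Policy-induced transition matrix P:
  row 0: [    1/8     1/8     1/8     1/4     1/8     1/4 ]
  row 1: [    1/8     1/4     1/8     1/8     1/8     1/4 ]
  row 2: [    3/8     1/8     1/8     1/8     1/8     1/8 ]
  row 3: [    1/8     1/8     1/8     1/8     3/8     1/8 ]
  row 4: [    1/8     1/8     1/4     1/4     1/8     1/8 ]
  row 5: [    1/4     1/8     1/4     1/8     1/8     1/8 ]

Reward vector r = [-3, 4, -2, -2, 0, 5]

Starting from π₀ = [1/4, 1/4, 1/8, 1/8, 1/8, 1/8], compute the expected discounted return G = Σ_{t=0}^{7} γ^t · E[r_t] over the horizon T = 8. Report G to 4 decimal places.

G = 1.0917

t=0: π = [0.2500, 0.2500, 0.1250, 0.1250, 0.1250, 0.1250], E[r] = 0.3750, γ^t·E[r] = 0.375000, running G = 0.375000
t=1: π = [0.1719, 0.1563, 0.1563, 0.1719, 0.1563, 0.1875], E[r] = 0.3906, γ^t·E[r] = 0.312500, running G = 0.687500
t=2: π = [0.1875, 0.1445, 0.1680, 0.1660, 0.1680, 0.1660], E[r] = 0.1777, γ^t·E[r] = 0.113750, running G = 0.801250
t=3: π = [0.1877, 0.1431, 0.1667, 0.1694, 0.1665, 0.1665], E[r] = 0.1692, γ^t·E[r] = 0.086625, running G = 0.887875
t=4: π = [0.1875, 0.1429, 0.1666, 0.1693, 0.1674, 0.1664], E[r] = 0.1690, γ^t·E[r] = 0.069213, running G = 0.957088
t=5: π = [0.1875, 0.1429, 0.1667, 0.1694, 0.1673, 0.1663], E[r] = 0.1684, γ^t·E[r] = 0.055194, running G = 1.012281
t=6: π = [0.1875, 0.1429, 0.1667, 0.1693, 0.1673, 0.1663], E[r] = 0.1684, γ^t·E[r] = 0.044140, running G = 1.056421
t=7: π = [0.1875, 0.1429, 0.1667, 0.1694, 0.1673, 0.1663], E[r] = 0.1684, γ^t·E[r] = 0.035313, running G = 1.091735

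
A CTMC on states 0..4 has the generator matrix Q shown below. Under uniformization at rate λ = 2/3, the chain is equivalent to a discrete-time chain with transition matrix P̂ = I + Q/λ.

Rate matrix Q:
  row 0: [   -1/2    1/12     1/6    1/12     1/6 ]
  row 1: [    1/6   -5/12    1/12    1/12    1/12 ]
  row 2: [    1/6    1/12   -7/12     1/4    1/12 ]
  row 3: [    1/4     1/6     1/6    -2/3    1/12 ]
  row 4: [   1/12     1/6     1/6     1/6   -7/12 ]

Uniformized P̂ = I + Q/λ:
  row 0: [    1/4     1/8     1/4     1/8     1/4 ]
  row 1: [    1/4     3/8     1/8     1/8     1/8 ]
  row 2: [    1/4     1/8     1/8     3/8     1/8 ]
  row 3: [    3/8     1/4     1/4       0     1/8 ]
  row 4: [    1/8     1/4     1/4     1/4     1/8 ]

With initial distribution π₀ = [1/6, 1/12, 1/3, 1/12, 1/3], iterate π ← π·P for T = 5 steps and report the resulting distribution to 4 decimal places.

π = [0.2520, 0.2214, 0.1976, 0.1725, 0.1565]

t=0: π = [0.1667, 0.0833, 0.3333, 0.0833, 0.3333]
t=1: π = [0.2188, 0.1979, 0.1979, 0.2396, 0.1458]
t=2: π = [0.2617, 0.2227, 0.2005, 0.1628, 0.1523]
t=3: π = [0.2513, 0.2201, 0.1971, 0.1738, 0.1577]
t=4: π = [0.2520, 0.2215, 0.1979, 0.1723, 0.1564]
t=5: π = [0.2520, 0.2214, 0.1976, 0.1725, 0.1565]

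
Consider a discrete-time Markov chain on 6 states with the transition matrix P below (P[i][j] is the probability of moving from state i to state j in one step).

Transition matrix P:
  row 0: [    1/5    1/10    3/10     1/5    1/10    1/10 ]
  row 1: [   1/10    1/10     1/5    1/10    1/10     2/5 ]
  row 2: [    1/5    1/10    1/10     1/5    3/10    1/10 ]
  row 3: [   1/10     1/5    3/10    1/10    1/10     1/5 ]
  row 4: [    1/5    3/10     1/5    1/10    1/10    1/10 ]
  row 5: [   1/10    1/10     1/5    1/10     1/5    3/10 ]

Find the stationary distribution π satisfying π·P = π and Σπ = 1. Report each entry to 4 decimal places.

Balance equations π_j = Σ_i π_i·P[i][j]:
  π_0 = 1/5·π_0 + 1/10·π_1 + 1/5·π_2 + 1/10·π_3 + 1/5·π_4 + 1/10·π_5
  π_1 = 1/10·π_0 + 1/10·π_1 + 1/10·π_2 + 1/5·π_3 + 3/10·π_4 + 1/10·π_5
  π_2 = 3/10·π_0 + 1/5·π_1 + 1/10·π_2 + 3/10·π_3 + 1/5·π_4 + 1/5·π_5
  π_3 = 1/5·π_0 + 1/10·π_1 + 1/5·π_2 + 1/10·π_3 + 1/10·π_4 + 1/10·π_5
  π_4 = 1/10·π_0 + 1/10·π_1 + 3/10·π_2 + 1/10·π_3 + 1/10·π_4 + 1/5·π_5
  normalize: π_0 + π_1 + π_2 + π_3 + π_4 + π_5 = 1
Solving the linear system gives exactly π = [2783/18292, 667/4573, 3805/18292, 622/4573, 1475/9146, 1799/9146].

π = [0.1521, 0.1459, 0.2080, 0.1360, 0.1613, 0.1967]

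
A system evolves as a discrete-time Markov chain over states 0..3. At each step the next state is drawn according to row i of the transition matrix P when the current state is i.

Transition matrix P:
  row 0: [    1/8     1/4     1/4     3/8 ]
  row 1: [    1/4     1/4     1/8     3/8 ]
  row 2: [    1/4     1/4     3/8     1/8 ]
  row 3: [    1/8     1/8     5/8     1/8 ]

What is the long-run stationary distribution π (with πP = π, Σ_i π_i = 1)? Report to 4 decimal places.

π = [0.1967, 0.2213, 0.3525, 0.2295]

Balance equations π_j = Σ_i π_i·P[i][j]:
  π_0 = 1/8·π_0 + 1/4·π_1 + 1/4·π_2 + 1/8·π_3
  π_1 = 1/4·π_0 + 1/4·π_1 + 1/4·π_2 + 1/8·π_3
  π_2 = 1/4·π_0 + 1/8·π_1 + 3/8·π_2 + 5/8·π_3
  normalize: π_0 + π_1 + π_2 + π_3 = 1
Solving the linear system gives exactly π = [12/61, 27/122, 43/122, 14/61].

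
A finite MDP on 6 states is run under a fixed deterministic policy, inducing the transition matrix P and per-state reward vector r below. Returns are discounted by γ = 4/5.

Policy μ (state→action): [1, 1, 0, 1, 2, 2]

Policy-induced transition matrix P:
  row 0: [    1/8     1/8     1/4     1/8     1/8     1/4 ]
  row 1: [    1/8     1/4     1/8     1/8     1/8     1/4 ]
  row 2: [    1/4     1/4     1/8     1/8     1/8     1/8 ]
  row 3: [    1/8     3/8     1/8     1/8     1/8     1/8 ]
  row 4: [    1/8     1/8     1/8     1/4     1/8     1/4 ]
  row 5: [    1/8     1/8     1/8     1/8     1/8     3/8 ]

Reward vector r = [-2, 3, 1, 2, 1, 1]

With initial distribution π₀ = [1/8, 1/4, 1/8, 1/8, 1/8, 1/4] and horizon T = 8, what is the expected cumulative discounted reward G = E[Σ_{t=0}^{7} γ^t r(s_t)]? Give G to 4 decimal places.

t=0: π = [0.1250, 0.2500, 0.1250, 0.1250, 0.1250, 0.2500], E[r] = 1.2500, γ^t·E[r] = 1.250000, running G = 1.250000
t=1: π = [0.1406, 0.2031, 0.1406, 0.1406, 0.1250, 0.2500], E[r] = 1.1250, γ^t·E[r] = 0.900000, running G = 2.150000
t=2: π = [0.1426, 0.2031, 0.1426, 0.1406, 0.1250, 0.2461], E[r] = 1.1191, γ^t·E[r] = 0.716250, running G = 2.866250
t=3: π = [0.1428, 0.2034, 0.1428, 0.1406, 0.1250, 0.2454], E[r] = 1.1189, γ^t·E[r] = 0.572875, running G = 3.439125
t=4: π = [0.1429, 0.2034, 0.1429, 0.1406, 0.1250, 0.2452], E[r] = 1.1189, γ^t·E[r] = 0.458313, running G = 3.897438
t=5: π = [0.1429, 0.2034, 0.1429, 0.1406, 0.1250, 0.2452], E[r] = 1.1189, γ^t·E[r] = 0.366654, running G = 4.264091
t=6: π = [0.1429, 0.2034, 0.1429, 0.1406, 0.1250, 0.2452], E[r] = 1.1189, γ^t·E[r] = 0.293324, running G = 4.557415
t=7: π = [0.1429, 0.2034, 0.1429, 0.1406, 0.1250, 0.2452], E[r] = 1.1189, γ^t·E[r] = 0.234659, running G = 4.792074

G = 4.7921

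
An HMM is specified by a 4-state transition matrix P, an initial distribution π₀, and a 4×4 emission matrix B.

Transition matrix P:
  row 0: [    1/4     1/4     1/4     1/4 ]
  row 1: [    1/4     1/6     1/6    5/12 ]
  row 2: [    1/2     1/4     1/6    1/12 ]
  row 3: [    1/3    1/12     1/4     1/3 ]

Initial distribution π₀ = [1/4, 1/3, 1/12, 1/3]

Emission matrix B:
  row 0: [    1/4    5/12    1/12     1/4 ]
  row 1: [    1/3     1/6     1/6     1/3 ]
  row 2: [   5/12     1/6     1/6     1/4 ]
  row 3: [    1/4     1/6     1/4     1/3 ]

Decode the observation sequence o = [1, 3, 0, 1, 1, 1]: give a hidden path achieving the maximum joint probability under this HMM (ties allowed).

t=0: δ = [1.042e-01, 5.556e-02, 1.389e-02, 5.556e-02]  (obs o_0=1)
t=1: δ = [6.510e-03, 8.681e-03, 6.510e-03, 8.681e-03]  ψ = [0, 0, 0, 0]  (obs o_1=3)
t=2: δ = [8.138e-04, 5.425e-04, 9.042e-04, 9.042e-04]  ψ = [2, 0, 3, 1]  (obs o_2=0)
t=3: δ = [1.884e-04, 3.768e-05, 3.768e-05, 5.023e-05]  ψ = [2, 2, 3, 3]  (obs o_3=1)
t=4: δ = [1.962e-05, 7.849e-06, 7.849e-06, 7.849e-06]  ψ = [0, 0, 0, 0]  (obs o_4=1)
t=5: δ = [2.044e-06, 8.176e-07, 8.176e-07, 8.176e-07]  ψ = [0, 0, 0, 0]  (obs o_5=1)
backtrack: best end state = 0; path = [0, 3, 2, 0, 0, 0]

path = [0, 3, 2, 0, 0, 0]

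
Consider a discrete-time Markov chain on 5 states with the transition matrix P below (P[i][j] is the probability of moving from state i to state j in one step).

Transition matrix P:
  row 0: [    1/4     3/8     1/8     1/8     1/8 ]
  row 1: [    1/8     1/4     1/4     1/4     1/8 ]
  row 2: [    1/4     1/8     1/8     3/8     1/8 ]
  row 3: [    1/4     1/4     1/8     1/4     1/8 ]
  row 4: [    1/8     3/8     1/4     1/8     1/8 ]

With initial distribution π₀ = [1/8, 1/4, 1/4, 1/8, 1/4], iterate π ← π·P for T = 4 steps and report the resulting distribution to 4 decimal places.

π = [0.2007, 0.2690, 0.1743, 0.2310, 0.1250]

t=0: π = [0.1250, 0.2500, 0.2500, 0.1250, 0.2500]
t=1: π = [0.1875, 0.2656, 0.1875, 0.2344, 0.1250]
t=2: π = [0.2012, 0.2656, 0.1738, 0.2344, 0.1250]
t=3: π = [0.2012, 0.2690, 0.1738, 0.2310, 0.1250]
t=4: π = [0.2007, 0.2690, 0.1743, 0.2310, 0.1250]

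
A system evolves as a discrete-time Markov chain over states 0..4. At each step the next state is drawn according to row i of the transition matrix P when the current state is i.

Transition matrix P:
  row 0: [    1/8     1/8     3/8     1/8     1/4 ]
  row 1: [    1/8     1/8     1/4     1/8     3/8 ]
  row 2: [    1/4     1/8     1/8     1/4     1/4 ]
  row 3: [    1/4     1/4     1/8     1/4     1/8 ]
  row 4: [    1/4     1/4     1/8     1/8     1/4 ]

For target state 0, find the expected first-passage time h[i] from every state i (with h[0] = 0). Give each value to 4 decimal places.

First-step conditioning: h[0] = 0; for i ≠ 0, h[i] = 1 + Σ_k P[i][k]·h[k].
  h[1] = 1 + 1/8·h[1] + 1/4·h[2] + 1/8·h[3] + 3/8·h[4]
  h[2] = 1 + 1/8·h[1] + 1/8·h[2] + 1/4·h[3] + 1/4·h[4]
  h[3] = 1 + 1/4·h[1] + 1/8·h[2] + 1/4·h[3] + 1/8·h[4]
  h[4] = 1 + 1/4·h[1] + 1/8·h[2] + 1/8·h[3] + 1/4·h[4]
Solving the 4×4 linear system over states ≠ 0 gives exactly h = [0, 648/131, 576/131, 584/131, 584/131] (h[0] = 0 is the target).

h = [0.0000, 4.9466, 4.3969, 4.4580, 4.4580]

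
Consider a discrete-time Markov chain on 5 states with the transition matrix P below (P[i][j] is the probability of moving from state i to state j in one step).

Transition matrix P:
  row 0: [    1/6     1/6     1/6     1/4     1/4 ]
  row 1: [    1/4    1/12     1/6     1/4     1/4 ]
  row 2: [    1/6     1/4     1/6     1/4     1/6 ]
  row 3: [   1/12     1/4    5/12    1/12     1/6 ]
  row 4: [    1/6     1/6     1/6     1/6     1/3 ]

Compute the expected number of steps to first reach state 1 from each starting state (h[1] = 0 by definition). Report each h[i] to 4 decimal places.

h = [4.9720, 0.0000, 4.5542, 4.5244, 5.0127]

First-step conditioning: h[1] = 0; for i ≠ 1, h[i] = 1 + Σ_k P[i][k]·h[k].
  h[0] = 1 + 1/6·h[0] + 1/6·h[2] + 1/4·h[3] + 1/4·h[4]
  h[2] = 1 + 1/6·h[0] + 1/6·h[2] + 1/4·h[3] + 1/6·h[4]
  h[3] = 1 + 1/12·h[0] + 5/12·h[2] + 1/12·h[3] + 1/6·h[4]
  h[4] = 1 + 1/6·h[0] + 1/6·h[2] + 1/6·h[3] + 1/3·h[4]
Solving the 4×4 linear system over states ≠ 1 gives exactly h = [5499/1106, 0, 5037/1106, 2502/553, 396/79] (h[1] = 0 is the target).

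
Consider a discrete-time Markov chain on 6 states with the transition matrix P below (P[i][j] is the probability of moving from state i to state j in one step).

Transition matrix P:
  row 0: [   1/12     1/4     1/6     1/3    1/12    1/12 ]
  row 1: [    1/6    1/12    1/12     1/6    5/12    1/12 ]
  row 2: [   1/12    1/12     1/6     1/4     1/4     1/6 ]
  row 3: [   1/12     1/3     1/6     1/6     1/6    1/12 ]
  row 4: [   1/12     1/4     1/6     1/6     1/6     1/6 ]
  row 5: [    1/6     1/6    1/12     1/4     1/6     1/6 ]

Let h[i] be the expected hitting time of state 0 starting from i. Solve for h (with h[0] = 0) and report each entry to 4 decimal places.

First-step conditioning: h[0] = 0; for i ≠ 0, h[i] = 1 + Σ_k P[i][k]·h[k].
  h[1] = 1 + 1/12·h[1] + 1/12·h[2] + 1/6·h[3] + 5/12·h[4] + 1/12·h[5]
  h[2] = 1 + 1/12·h[1] + 1/6·h[2] + 1/4·h[3] + 1/4·h[4] + 1/6·h[5]
  h[3] = 1 + 1/3·h[1] + 1/6·h[2] + 1/6·h[3] + 1/6·h[4] + 1/12·h[5]
  h[4] = 1 + 1/4·h[1] + 1/6·h[2] + 1/6·h[3] + 1/6·h[4] + 1/6·h[5]
  h[5] = 1 + 1/6·h[1] + 1/12·h[2] + 1/4·h[3] + 1/6·h[4] + 1/6·h[5]
Solving the 5×5 linear system over states ≠ 0 gives exactly h = [0, 22364/2661, 8076/887, 23984/2661, 23960/2661, 22076/2661] (h[0] = 0 is the target).

h = [0.0000, 8.4044, 9.1048, 9.0132, 9.0041, 8.2961]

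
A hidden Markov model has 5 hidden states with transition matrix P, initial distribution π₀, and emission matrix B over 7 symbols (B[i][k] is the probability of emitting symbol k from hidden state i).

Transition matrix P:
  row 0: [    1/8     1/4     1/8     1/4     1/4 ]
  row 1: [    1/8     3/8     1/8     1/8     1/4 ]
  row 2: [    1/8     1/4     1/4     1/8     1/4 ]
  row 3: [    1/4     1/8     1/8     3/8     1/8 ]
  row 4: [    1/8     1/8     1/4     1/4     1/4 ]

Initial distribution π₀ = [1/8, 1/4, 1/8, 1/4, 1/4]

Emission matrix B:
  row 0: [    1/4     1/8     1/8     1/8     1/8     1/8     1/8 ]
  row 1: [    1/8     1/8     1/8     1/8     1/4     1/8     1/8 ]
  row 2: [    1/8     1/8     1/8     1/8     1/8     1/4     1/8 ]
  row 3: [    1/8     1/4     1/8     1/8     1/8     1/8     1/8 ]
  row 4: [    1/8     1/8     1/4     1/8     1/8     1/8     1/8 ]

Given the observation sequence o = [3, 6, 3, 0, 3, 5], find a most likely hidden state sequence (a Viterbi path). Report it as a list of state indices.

path = [3, 3, 3, 0, 4, 2]

t=0: δ = [1.562e-02, 3.125e-02, 1.562e-02, 3.125e-02, 3.125e-02]  (obs o_0=3)
t=1: δ = [9.766e-04, 1.465e-03, 9.766e-04, 1.465e-03, 9.766e-04]  ψ = [3, 1, 4, 3, 1]  (obs o_1=6)
t=2: δ = [4.578e-05, 6.866e-05, 3.052e-05, 6.866e-05, 4.578e-05]  ψ = [3, 1, 2, 3, 1]  (obs o_2=3)
t=3: δ = [4.292e-06, 3.219e-06, 1.431e-06, 3.219e-06, 2.146e-06]  ψ = [3, 1, 4, 3, 1]  (obs o_3=0)
t=4: δ = [1.006e-07, 1.509e-07, 6.706e-08, 1.509e-07, 1.341e-07]  ψ = [3, 1, 0, 3, 0]  (obs o_4=3)
t=5: δ = [4.715e-09, 7.072e-09, 8.382e-09, 7.072e-09, 4.715e-09]  ψ = [3, 1, 4, 3, 1]  (obs o_5=5)
backtrack: best end state = 2; path = [3, 3, 3, 0, 4, 2]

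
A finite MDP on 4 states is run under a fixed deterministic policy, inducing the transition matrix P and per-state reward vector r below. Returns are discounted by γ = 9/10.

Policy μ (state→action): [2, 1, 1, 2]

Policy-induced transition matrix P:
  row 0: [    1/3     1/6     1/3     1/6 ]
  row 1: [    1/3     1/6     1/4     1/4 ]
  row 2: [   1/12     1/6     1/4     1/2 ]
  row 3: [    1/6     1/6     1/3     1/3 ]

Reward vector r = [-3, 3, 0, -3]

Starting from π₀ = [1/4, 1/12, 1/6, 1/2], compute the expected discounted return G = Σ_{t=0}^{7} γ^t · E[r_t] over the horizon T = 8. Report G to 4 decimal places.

t=0: π = [0.2500, 0.0833, 0.1667, 0.5000], E[r] = -2.0000, γ^t·E[r] = -2.000000, running G = -2.000000
t=1: π = [0.2083, 0.1667, 0.3125, 0.3125], E[r] = -1.0625, γ^t·E[r] = -0.956250, running G = -2.956250
t=2: π = [0.2031, 0.1667, 0.2934, 0.3368], E[r] = -1.1198, γ^t·E[r] = -0.907031, running G = -3.863281
t=3: π = [0.2038, 0.1667, 0.2950, 0.3345], E[r] = -1.1150, γ^t·E[r] = -0.812848, running G = -4.676129
t=4: π = [0.2038, 0.1667, 0.2949, 0.3346], E[r] = -1.1154, γ^t·E[r] = -0.731824, running G = -5.407953
t=5: π = [0.2038, 0.1667, 0.2949, 0.3346], E[r] = -1.1154, γ^t·E[r] = -0.658622, running G = -6.066575
t=6: π = [0.2038, 0.1667, 0.2949, 0.3346], E[r] = -1.1154, γ^t·E[r] = -0.592761, running G = -6.659336
t=7: π = [0.2038, 0.1667, 0.2949, 0.3346], E[r] = -1.1154, γ^t·E[r] = -0.533485, running G = -7.192821

G = -7.1928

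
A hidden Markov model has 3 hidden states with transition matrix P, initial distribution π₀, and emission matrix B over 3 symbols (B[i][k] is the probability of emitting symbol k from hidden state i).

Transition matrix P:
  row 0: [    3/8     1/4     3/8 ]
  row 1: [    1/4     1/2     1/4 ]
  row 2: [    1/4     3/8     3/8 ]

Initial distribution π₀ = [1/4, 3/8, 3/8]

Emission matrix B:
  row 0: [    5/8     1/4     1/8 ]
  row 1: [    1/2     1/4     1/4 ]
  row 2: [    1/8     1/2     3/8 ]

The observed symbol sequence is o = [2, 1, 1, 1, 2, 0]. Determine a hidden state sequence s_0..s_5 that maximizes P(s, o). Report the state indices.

path = [2, 2, 2, 2, 2, 1]

t=0: δ = [3.125e-02, 9.375e-02, 1.406e-01]  (obs o_0=2)
t=1: δ = [8.789e-03, 1.318e-02, 2.637e-02]  ψ = [2, 2, 2]  (obs o_1=1)
t=2: δ = [1.648e-03, 2.472e-03, 4.944e-03]  ψ = [2, 2, 2]  (obs o_2=1)
t=3: δ = [3.090e-04, 4.635e-04, 9.270e-04]  ψ = [2, 2, 2]  (obs o_3=1)
t=4: δ = [2.897e-05, 8.690e-05, 1.304e-04]  ψ = [2, 2, 2]  (obs o_4=2)
t=5: δ = [2.037e-05, 2.444e-05, 6.110e-06]  ψ = [2, 2, 2]  (obs o_5=0)
backtrack: best end state = 1; path = [2, 2, 2, 2, 2, 1]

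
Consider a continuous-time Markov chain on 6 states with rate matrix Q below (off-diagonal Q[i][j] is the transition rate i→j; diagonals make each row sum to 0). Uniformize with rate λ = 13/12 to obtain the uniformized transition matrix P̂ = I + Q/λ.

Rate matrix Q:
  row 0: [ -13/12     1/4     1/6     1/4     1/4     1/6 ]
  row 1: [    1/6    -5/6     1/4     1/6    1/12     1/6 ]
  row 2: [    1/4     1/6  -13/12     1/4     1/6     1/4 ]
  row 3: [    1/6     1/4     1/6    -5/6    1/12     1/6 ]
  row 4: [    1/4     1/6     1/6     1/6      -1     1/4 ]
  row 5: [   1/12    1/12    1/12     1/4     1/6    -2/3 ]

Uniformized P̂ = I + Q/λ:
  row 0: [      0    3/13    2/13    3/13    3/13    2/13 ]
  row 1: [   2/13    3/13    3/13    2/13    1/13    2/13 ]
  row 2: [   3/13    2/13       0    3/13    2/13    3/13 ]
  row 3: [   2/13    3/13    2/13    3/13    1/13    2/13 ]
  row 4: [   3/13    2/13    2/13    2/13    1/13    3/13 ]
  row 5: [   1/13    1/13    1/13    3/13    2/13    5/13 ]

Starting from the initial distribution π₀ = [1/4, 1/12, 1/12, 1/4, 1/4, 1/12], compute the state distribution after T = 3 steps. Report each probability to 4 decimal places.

π = [0.1352, 0.1772, 0.1304, 0.2074, 0.1253, 0.2244]

t=0: π = [0.2500, 0.0833, 0.0833, 0.2500, 0.2500, 0.0833]
t=1: π = [0.1346, 0.1923, 0.1410, 0.2051, 0.1282, 0.1987]
t=2: π = [0.1386, 0.1795, 0.1317, 0.2061, 0.1238, 0.2204]
t=3: π = [0.1352, 0.1772, 0.1304, 0.2074, 0.1253, 0.2244]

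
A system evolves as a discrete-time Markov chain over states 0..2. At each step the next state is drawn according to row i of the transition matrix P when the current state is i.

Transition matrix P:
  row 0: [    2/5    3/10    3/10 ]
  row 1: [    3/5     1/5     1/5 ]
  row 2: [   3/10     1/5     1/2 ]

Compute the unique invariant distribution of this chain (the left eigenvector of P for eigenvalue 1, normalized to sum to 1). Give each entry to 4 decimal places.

π = [0.4138, 0.2414, 0.3448]

Balance equations π_j = Σ_i π_i·P[i][j]:
  π_0 = 2/5·π_0 + 3/5·π_1 + 3/10·π_2
  π_1 = 3/10·π_0 + 1/5·π_1 + 1/5·π_2
  normalize: π_0 + π_1 + π_2 = 1
Solving the linear system gives exactly π = [12/29, 7/29, 10/29].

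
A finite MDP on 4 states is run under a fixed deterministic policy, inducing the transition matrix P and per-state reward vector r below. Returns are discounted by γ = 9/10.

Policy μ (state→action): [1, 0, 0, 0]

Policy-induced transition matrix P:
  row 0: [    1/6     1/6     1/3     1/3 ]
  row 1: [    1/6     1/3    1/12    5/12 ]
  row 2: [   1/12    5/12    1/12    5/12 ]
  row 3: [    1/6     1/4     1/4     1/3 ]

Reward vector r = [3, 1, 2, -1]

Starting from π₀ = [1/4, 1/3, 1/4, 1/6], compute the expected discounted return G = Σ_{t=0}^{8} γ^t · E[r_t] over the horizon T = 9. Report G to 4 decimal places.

t=0: π = [0.2500, 0.3333, 0.2500, 0.1667], E[r] = 1.4167, γ^t·E[r] = 1.416667, running G = 1.416667
t=1: π = [0.1458, 0.2986, 0.1736, 0.3819], E[r] = 0.7014, γ^t·E[r] = 0.631250, running G = 2.047917
t=2: π = [0.1522, 0.2917, 0.1834, 0.3727], E[r] = 0.7425, γ^t·E[r] = 0.601406, running G = 2.649323
t=3: π = [0.1514, 0.2922, 0.1835, 0.3729], E[r] = 0.7404, γ^t·E[r] = 0.539754, running G = 3.189077
t=4: π = [0.1514, 0.2923, 0.1833, 0.3730], E[r] = 0.7401, γ^t·E[r] = 0.485602, running G = 3.674679
t=5: π = [0.1514, 0.2923, 0.1833, 0.3730], E[r] = 0.7402, γ^t·E[r] = 0.437066, running G = 4.111745
t=6: π = [0.1514, 0.2923, 0.1833, 0.3730], E[r] = 0.7402, γ^t·E[r] = 0.393362, running G = 4.505107
t=7: π = [0.1514, 0.2923, 0.1833, 0.3730], E[r] = 0.7402, γ^t·E[r] = 0.354025, running G = 4.859131
t=8: π = [0.1514, 0.2923, 0.1833, 0.3730], E[r] = 0.7402, γ^t·E[r] = 0.318622, running G = 5.177754

G = 5.1778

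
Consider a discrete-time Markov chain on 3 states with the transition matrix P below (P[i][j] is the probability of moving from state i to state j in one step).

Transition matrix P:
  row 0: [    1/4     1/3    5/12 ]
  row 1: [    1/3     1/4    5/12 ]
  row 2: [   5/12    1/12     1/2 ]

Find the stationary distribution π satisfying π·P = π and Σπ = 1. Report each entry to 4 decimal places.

π = [0.3427, 0.2028, 0.4545]

Balance equations π_j = Σ_i π_i·P[i][j]:
  π_0 = 1/4·π_0 + 1/3·π_1 + 5/12·π_2
  π_1 = 1/3·π_0 + 1/4·π_1 + 1/12·π_2
  normalize: π_0 + π_1 + π_2 = 1
Solving the linear system gives exactly π = [49/143, 29/143, 5/11].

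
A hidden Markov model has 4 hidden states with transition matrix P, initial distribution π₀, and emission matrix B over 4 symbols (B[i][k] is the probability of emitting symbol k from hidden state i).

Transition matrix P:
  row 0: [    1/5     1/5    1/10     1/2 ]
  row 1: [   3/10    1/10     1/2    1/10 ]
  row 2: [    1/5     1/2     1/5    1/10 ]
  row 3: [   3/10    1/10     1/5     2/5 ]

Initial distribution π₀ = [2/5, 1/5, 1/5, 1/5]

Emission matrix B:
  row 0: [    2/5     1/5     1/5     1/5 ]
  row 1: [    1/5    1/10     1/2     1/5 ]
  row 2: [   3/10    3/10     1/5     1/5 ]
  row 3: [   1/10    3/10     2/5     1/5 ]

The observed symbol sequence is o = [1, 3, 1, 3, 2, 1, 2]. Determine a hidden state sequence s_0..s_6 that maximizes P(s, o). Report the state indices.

path = [0, 3, 3, 2, 1, 2, 1]

t=0: δ = [8.000e-02, 2.000e-02, 6.000e-02, 6.000e-02]  (obs o_0=1)
t=1: δ = [3.600e-03, 6.000e-03, 2.400e-03, 8.000e-03]  ψ = [3, 2, 2, 0]  (obs o_1=3)
t=2: δ = [4.800e-04, 1.200e-04, 9.000e-04, 9.600e-04]  ψ = [3, 2, 1, 3]  (obs o_2=1)
t=3: δ = [5.760e-05, 9.000e-05, 3.840e-05, 7.680e-05]  ψ = [3, 2, 3, 3]  (obs o_3=3)
t=4: δ = [5.400e-06, 9.600e-06, 9.000e-06, 1.229e-05]  ψ = [1, 2, 1, 3]  (obs o_4=2)
t=5: δ = [7.373e-07, 4.500e-07, 1.440e-06, 1.475e-06]  ψ = [3, 2, 1, 3]  (obs o_5=1)
t=6: δ = [8.847e-08, 3.600e-07, 5.898e-08, 2.359e-07]  ψ = [3, 2, 3, 3]  (obs o_6=2)
backtrack: best end state = 1; path = [0, 3, 3, 2, 1, 2, 1]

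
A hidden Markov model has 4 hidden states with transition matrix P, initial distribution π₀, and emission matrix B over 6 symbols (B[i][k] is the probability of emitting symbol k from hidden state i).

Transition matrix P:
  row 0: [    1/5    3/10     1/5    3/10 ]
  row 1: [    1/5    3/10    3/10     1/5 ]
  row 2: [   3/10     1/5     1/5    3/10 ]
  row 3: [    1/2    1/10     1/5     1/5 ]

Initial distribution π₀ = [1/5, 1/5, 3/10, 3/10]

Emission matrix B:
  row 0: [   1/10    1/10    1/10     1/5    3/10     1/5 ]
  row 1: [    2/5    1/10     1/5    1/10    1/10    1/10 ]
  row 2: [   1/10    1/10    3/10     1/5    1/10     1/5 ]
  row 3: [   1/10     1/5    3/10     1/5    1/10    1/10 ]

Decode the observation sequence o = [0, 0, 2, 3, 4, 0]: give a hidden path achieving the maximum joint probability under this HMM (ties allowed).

path = [1, 1, 2, 3, 0, 1]

t=0: δ = [2.000e-02, 8.000e-02, 3.000e-02, 3.000e-02]  (obs o_0=0)
t=1: δ = [1.600e-03, 9.600e-03, 2.400e-03, 1.600e-03]  ψ = [1, 1, 1, 1]  (obs o_1=0)
t=2: δ = [1.920e-04, 5.760e-04, 8.640e-04, 5.760e-04]  ψ = [1, 1, 1, 1]  (obs o_2=2)
t=3: δ = [5.760e-05, 1.728e-05, 3.456e-05, 5.184e-05]  ψ = [3, 1, 1, 2]  (obs o_3=3)
t=4: δ = [7.776e-06, 1.728e-06, 1.152e-06, 1.728e-06]  ψ = [3, 0, 0, 0]  (obs o_4=4)
t=5: δ = [1.555e-07, 9.331e-07, 1.555e-07, 2.333e-07]  ψ = [0, 0, 0, 0]  (obs o_5=0)
backtrack: best end state = 1; path = [1, 1, 2, 3, 0, 1]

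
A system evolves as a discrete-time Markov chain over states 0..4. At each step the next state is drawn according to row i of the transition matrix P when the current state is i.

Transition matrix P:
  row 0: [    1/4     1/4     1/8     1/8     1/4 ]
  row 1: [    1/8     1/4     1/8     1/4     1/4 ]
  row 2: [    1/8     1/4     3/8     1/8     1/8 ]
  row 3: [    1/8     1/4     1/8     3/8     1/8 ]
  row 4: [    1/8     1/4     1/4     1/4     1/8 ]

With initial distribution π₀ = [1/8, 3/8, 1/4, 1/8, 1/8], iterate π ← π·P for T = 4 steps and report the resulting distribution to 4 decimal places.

π = [0.1429, 0.2500, 0.1959, 0.2372, 0.1741]

t=0: π = [0.1250, 0.3750, 0.2500, 0.1250, 0.1250]
t=1: π = [0.1406, 0.2500, 0.2031, 0.2188, 0.1875]
t=2: π = [0.1426, 0.2500, 0.1992, 0.2344, 0.1738]
t=3: π = [0.1428, 0.2500, 0.1965, 0.2366, 0.1741]
t=4: π = [0.1429, 0.2500, 0.1959, 0.2372, 0.1741]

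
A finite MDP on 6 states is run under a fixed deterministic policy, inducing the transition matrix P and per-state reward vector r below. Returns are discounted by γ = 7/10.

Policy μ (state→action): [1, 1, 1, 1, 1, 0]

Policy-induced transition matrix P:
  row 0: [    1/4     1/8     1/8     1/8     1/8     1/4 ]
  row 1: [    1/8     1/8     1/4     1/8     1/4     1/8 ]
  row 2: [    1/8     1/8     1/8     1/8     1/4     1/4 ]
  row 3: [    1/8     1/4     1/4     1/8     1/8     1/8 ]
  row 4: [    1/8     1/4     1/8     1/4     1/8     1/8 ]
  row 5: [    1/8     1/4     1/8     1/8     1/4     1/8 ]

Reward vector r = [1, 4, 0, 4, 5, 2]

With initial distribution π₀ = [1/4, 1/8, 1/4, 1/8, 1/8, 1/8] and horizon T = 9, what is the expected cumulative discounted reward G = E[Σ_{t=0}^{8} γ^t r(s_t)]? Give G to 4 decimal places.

t=0: π = [0.2500, 0.1250, 0.2500, 0.1250, 0.1250, 0.1250], E[r] = 2.1250, γ^t·E[r] = 2.125000, running G = 2.125000
t=1: π = [0.1563, 0.1719, 0.1563, 0.1406, 0.1875, 0.1875], E[r] = 2.7188, γ^t·E[r] = 1.903125, running G = 4.028125
t=2: π = [0.1445, 0.1895, 0.1641, 0.1484, 0.1895, 0.1641], E[r] = 2.7715, γ^t·E[r] = 1.358027, running G = 5.386152
t=3: π = [0.1431, 0.1877, 0.1672, 0.1487, 0.1897, 0.1636], E[r] = 2.7644, γ^t·E[r] = 0.948191, running G = 6.334343
t=4: π = [0.1429, 0.1877, 0.1671, 0.1487, 0.1898, 0.1638], E[r] = 2.7654, γ^t·E[r] = 0.663968, running G = 6.998311
t=5: π = [0.1429, 0.1878, 0.1671, 0.1487, 0.1898, 0.1637], E[r] = 2.7655, γ^t·E[r] = 0.464803, running G = 7.463114
t=6: π = [0.1429, 0.1878, 0.1671, 0.1487, 0.1898, 0.1637], E[r] = 2.7655, γ^t·E[r] = 0.325360, running G = 7.788473
t=7: π = [0.1429, 0.1878, 0.1671, 0.1487, 0.1898, 0.1637], E[r] = 2.7655, γ^t·E[r] = 0.227752, running G = 8.016225
t=8: π = [0.1429, 0.1878, 0.1671, 0.1487, 0.1898, 0.1637], E[r] = 2.7655, γ^t·E[r] = 0.159426, running G = 8.175652

G = 8.1757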